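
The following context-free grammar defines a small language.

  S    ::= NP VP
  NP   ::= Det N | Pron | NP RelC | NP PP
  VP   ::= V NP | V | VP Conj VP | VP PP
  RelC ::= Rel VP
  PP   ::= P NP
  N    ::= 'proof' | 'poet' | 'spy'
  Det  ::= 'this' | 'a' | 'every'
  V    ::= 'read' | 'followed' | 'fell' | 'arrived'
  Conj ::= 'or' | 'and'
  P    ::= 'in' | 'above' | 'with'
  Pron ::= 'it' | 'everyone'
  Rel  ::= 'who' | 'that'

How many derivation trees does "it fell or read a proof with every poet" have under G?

3

Two of the 3 distinct bracketings:
[S [NP [Pron it]] [VP [VP [V fell]] [Conj or] [VP [V read] [NP [NP [Det a] [N proof]] [PP [P with] [NP [Det every] [N poet]]]]]]]
[S [NP [Pron it]] [VP [VP [V fell]] [Conj or] [VP [VP [V read] [NP [Det a] [N proof]]] [PP [P with] [NP [Det every] [N poet]]]]]]
The difference turns on whether NP → NP PP is used at the relevant span, versus an alternative expansion of NP.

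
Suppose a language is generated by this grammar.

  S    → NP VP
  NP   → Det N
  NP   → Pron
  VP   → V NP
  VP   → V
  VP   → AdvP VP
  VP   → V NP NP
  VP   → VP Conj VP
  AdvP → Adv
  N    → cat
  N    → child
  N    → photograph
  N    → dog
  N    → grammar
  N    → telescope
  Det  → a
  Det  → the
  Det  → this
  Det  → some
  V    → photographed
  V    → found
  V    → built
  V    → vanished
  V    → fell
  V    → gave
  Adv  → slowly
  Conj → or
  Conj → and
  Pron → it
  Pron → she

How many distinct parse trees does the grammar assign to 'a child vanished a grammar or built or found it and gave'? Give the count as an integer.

Two of the 5 distinct bracketings:
[S [NP [Det a] [N child]] [VP [VP [V vanished] [NP [Det a] [N grammar]]] [Conj or] [VP [VP [V built]] [Conj or] [VP [VP [V found] [NP [Pron it]]] [Conj and] [VP [V gave]]]]]]
[S [NP [Det a] [N child]] [VP [VP [V vanished] [NP [Det a] [N grammar]]] [Conj or] [VP [VP [VP [V built]] [Conj or] [VP [V found] [NP [Pron it]]]] [Conj and] [VP [V gave]]]]]
The trees differ in how a recursive rule is bracketed over the same span.

5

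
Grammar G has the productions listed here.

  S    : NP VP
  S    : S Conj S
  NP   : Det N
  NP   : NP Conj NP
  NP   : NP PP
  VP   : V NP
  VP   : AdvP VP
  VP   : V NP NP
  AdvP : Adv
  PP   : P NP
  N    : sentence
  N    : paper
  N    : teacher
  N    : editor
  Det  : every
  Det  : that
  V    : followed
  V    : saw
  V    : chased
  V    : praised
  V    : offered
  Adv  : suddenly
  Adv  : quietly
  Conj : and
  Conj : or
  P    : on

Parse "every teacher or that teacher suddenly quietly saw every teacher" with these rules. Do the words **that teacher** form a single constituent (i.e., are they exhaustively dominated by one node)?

[S [NP [NP [Det every] [N teacher]] [Conj or] [NP [Det that] [N teacher]]] [VP [AdvP [Adv suddenly]] [VP [AdvP [Adv quietly]] [VP [V saw] [NP [Det every] [N teacher]]]]]]
The words 'that teacher' are exhaustively dominated by a single NP node (built by NP → Det N), so they form a constituent.

Yes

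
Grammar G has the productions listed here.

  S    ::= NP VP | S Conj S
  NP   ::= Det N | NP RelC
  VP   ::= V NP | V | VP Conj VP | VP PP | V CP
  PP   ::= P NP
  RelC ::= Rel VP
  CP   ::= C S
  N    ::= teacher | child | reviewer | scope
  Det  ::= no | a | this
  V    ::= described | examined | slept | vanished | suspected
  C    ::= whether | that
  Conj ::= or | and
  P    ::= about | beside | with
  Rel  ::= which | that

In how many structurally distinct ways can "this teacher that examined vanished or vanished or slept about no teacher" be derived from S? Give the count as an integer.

Two of the 5 distinct bracketings:
[S [NP [NP [Det this] [N teacher]] [RelC [Rel that] [VP [V examined]]]] [VP [VP [V vanished]] [Conj or] [VP [VP [V vanished]] [Conj or] [VP [VP [V slept]] [PP [P about] [NP [Det no] [N teacher]]]]]]]
[S [NP [NP [Det this] [N teacher]] [RelC [Rel that] [VP [V examined]]]] [VP [VP [V vanished]] [Conj or] [VP [VP [VP [V vanished]] [Conj or] [VP [V slept]]] [PP [P about] [NP [Det no] [N teacher]]]]]]
The trees differ in how a recursive rule is bracketed over the same span.

5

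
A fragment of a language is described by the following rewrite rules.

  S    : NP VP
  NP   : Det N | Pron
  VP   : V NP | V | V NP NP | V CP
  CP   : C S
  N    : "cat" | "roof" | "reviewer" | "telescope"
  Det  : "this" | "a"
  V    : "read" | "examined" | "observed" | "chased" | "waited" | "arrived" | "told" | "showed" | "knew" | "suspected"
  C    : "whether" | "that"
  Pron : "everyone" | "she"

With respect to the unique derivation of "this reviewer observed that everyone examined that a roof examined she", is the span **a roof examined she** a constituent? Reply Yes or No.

Yes

[S [NP [Det this] [N reviewer]] [VP [V observed] [CP [C that] [S [NP [Pron everyone]] [VP [V examined] [CP [C that] [S [NP [Det a] [N roof]] [VP [V examined] [NP [Pron she]]]]]]]]]]
The words 'a roof examined she' are exhaustively dominated by a single S node (built by S → NP VP), so they form a constituent.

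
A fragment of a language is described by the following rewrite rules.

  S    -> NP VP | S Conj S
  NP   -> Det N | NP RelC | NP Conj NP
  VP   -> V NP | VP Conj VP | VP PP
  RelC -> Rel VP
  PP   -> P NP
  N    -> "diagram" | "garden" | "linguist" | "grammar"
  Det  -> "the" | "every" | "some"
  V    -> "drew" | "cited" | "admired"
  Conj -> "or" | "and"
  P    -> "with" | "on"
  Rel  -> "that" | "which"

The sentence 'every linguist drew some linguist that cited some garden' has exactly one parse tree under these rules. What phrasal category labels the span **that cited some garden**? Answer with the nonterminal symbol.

RelC

S
  NP
    Det: every
    N: linguist
  VP
    V: drew
    NP
      NP
        Det: some
        N: linguist
      RelC
        Rel: that
        VP
          V: cited
          NP
            Det: some
            N: garden
The span 'that cited some garden' is the RelC node built by RelC → Rel VP.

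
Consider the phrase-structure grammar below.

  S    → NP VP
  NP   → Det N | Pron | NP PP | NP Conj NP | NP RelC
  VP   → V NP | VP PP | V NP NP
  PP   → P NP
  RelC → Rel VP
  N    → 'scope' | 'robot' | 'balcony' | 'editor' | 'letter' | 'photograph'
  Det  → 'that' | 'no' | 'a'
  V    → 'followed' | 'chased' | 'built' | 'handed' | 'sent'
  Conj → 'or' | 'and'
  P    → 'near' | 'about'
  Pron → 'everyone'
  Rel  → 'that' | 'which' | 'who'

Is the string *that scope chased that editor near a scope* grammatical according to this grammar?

[S [NP [Det that] [N scope]] [VP [V chased] [NP [NP [Det that] [N editor]] [PP [P near] [NP [Det a] [N scope]]]]]]
Each bracket corresponds to one application of a listed rule, so the string is derivable from S.

Grammatical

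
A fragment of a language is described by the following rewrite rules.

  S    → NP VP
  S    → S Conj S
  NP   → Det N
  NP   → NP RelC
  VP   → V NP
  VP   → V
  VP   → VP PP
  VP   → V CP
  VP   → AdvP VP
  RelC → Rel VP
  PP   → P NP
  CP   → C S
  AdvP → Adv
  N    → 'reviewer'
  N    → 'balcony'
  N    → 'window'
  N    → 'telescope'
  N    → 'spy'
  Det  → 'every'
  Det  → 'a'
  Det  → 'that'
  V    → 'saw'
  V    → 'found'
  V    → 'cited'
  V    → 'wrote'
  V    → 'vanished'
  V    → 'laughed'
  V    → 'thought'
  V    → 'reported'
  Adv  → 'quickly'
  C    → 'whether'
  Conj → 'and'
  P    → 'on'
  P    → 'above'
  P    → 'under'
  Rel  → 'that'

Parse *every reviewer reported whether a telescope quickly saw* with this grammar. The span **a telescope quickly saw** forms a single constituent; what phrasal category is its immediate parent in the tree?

S
  NP
    Det: every
    N: reviewer
  VP
    V: reported
    CP
      C: whether
      S
        NP
          Det: a
          N: telescope
        VP
          AdvP
            Adv: quickly
          VP
            V: saw
The span 'a telescope quickly saw' is the S node built by S → NP VP.
Its mother is the CP built by CP → C S.

CP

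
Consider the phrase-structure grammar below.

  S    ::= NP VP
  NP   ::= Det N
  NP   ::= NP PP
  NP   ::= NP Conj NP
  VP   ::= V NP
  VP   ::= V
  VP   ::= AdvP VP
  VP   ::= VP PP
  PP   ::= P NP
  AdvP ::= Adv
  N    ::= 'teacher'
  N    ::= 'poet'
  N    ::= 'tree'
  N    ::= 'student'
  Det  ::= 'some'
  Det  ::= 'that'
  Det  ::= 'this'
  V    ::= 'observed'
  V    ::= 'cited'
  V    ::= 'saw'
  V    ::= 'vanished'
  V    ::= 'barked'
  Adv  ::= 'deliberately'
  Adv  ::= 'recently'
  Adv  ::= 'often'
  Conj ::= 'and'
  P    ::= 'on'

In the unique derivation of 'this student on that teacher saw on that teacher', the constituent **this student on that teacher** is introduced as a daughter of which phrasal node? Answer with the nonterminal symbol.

S
  NP
    NP
      Det: this
      N: student
    PP
      P: on
      NP
        Det: that
        N: teacher
  VP
    VP
      V: saw
    PP
      P: on
      NP
        Det: that
        N: teacher
The span 'this student on that teacher' is the NP node built by NP → NP PP.
Its mother is the S built by S → NP VP.

S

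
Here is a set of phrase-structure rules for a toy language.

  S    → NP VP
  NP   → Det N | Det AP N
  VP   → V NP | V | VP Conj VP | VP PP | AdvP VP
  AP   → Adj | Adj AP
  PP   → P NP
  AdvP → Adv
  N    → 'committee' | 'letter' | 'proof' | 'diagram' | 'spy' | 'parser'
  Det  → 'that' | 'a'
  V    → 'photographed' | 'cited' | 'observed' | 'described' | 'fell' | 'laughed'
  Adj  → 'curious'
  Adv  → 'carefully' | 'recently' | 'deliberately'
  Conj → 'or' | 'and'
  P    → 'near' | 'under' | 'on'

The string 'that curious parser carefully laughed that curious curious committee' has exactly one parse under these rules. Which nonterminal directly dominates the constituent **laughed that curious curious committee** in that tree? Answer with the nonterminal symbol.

VP

[S [NP [Det that] [AP [Adj curious]] [N parser]] [VP [AdvP [Adv carefully]] [VP [V laughed] [NP [Det that] [AP [Adj curious] [AP [Adj curious]]] [N committee]]]]]
The span 'laughed that curious curious committee' is the VP node built by VP → V NP.
Its mother is the VP built by VP → AdvP VP.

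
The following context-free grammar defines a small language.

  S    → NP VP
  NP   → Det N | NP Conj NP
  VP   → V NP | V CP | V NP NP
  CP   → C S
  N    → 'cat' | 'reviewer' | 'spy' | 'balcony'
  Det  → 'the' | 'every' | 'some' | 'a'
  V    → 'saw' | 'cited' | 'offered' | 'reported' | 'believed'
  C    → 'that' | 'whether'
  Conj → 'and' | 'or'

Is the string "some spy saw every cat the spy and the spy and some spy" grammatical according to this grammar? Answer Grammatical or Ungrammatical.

S
  NP
    Det: some
    N: spy
  VP
    V: saw
    NP
      Det: every
      N: cat
    NP
      NP
        Det: the
        N: spy
      Conj: and
      NP
        NP
          Det: the
          N: spy
        Conj: and
        NP
          Det: some
          N: spy
Every word is introduced by a lexical rule and the phrasal rules combine the resulting categories into a single S.

Grammatical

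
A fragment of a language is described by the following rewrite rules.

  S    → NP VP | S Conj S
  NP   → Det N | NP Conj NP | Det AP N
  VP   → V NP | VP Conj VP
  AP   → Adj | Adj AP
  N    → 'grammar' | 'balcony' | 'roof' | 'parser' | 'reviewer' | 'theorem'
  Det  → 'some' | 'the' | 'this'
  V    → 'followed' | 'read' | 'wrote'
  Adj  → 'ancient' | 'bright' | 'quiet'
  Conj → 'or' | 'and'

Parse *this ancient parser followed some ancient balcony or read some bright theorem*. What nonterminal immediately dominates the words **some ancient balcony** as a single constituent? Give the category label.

NP

S
  NP
    Det: this
    AP
      Adj: ancient
    N: parser
  VP
    VP
      V: followed
      NP
        Det: some
        AP
          Adj: ancient
        N: balcony
    Conj: or
    VP
      V: read
      NP
        Det: some
        AP
          Adj: bright
        N: theorem
The span 'some ancient balcony' is the NP node built by NP → Det AP N.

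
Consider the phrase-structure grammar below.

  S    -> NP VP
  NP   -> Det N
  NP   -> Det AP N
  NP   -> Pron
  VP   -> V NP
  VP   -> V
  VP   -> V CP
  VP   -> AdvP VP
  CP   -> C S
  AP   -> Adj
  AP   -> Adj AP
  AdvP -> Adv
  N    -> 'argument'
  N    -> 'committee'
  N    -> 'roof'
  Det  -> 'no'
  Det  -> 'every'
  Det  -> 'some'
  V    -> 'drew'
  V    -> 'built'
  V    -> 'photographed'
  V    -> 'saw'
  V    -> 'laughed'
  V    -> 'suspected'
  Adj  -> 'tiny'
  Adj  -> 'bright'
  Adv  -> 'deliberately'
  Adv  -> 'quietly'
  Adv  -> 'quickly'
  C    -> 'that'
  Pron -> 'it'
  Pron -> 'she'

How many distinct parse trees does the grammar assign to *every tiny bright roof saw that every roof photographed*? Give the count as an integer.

[S [NP [Det every] [AP [Adj tiny] [AP [Adj bright]]] [N roof]] [VP [V saw] [CP [C that] [S [NP [Det every] [N roof]] [VP [V photographed]]]]]]
No rule offers an alternative attachment or grouping for any span, so this is the only derivation.

1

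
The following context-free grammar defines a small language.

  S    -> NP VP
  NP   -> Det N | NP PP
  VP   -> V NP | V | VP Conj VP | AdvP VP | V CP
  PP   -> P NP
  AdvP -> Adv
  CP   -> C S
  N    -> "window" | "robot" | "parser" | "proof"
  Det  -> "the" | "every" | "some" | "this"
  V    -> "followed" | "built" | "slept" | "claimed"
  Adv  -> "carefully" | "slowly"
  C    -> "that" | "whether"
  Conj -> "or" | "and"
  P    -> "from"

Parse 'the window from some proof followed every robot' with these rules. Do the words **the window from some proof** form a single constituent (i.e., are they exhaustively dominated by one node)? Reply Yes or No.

Yes

[S [NP [NP [Det the] [N window]] [PP [P from] [NP [Det some] [N proof]]]] [VP [V followed] [NP [Det every] [N robot]]]]
The words 'the window from some proof' are exhaustively dominated by a single NP node (built by NP → NP PP), so they form a constituent.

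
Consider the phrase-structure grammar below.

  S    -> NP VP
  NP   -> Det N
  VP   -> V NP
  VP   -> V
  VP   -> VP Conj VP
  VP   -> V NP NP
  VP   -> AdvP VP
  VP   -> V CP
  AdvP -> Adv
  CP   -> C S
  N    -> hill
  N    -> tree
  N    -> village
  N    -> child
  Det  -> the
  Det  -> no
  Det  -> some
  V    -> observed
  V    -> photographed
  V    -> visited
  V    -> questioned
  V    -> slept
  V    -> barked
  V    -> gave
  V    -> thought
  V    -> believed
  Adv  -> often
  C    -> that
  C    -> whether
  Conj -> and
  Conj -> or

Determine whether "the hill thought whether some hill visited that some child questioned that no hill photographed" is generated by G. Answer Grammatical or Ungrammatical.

Grammatical

S
  NP
    Det: the
    N: hill
  VP
    V: thought
    CP
      C: whether
      S
        NP
          Det: some
          N: hill
        VP
          V: visited
          CP
            C: that
            S
              NP
                Det: some
                N: child
              VP
                V: questioned
                CP
                  C: that
                  S
                    NP
                      Det: no
                      N: hill
                    VP
                      V: photographed
Every word is introduced by a lexical rule and the phrasal rules combine the resulting categories into a single S.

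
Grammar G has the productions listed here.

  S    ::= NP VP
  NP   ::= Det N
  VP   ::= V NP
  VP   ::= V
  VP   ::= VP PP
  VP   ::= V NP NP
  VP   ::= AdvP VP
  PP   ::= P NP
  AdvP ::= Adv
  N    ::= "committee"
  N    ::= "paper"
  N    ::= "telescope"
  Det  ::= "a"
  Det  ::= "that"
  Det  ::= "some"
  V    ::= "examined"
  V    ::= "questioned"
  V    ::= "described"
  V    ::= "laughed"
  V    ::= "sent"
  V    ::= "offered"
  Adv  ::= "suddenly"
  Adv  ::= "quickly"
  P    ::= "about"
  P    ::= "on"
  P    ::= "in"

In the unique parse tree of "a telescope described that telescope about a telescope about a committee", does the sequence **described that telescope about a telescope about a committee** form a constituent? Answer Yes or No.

[S [NP [Det a] [N telescope]] [VP [VP [VP [V described] [NP [Det that] [N telescope]]] [PP [P about] [NP [Det a] [N telescope]]]] [PP [P about] [NP [Det a] [N committee]]]]]
The words 'described that telescope about a telescope about a committee' are exhaustively dominated by a single VP node (built by VP → VP PP), so they form a constituent.

Yes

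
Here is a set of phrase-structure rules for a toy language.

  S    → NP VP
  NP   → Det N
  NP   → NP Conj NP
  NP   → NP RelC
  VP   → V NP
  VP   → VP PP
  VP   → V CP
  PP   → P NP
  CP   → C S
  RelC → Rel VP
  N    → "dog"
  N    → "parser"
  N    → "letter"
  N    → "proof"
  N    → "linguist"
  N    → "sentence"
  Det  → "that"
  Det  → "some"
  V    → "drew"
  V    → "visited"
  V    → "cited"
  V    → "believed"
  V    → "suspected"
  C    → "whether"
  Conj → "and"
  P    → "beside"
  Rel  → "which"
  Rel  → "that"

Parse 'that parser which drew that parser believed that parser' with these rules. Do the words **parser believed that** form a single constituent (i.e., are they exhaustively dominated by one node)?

No

[S [NP [NP [Det that] [N parser]] [RelC [Rel which] [VP [V drew] [NP [Det that] [N parser]]]]] [VP [V believed] [NP [Det that] [N parser]]]]
The smallest constituent containing 'parser believed that' is the S spanning 'that parser which drew that parser believed that parser'; no single node in the tree dominates exactly the given words.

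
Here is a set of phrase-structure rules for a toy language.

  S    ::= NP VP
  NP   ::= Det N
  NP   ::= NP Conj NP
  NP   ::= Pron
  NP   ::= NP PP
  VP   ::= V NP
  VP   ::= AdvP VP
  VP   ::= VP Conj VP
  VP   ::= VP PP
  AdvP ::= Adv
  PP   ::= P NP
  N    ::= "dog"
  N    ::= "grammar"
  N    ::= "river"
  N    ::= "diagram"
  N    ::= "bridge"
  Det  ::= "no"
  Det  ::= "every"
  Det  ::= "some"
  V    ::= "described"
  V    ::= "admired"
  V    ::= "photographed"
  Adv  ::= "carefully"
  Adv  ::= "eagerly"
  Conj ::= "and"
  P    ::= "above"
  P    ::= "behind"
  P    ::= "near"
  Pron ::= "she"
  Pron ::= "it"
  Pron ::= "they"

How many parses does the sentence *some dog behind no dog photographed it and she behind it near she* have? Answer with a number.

Two of the 9 distinct bracketings:
[S [NP [NP [Det some] [N dog]] [PP [P behind] [NP [Det no] [N dog]]]] [VP [V photographed] [NP [NP [Pron it]] [Conj and] [NP [NP [Pron she]] [PP [P behind] [NP [NP [Pron it]] [PP [P near] [NP [Pron she]]]]]]]]]
[S [NP [NP [Det some] [N dog]] [PP [P behind] [NP [Det no] [N dog]]]] [VP [V photographed] [NP [NP [Pron it]] [Conj and] [NP [NP [NP [Pron she]] [PP [P behind] [NP [Pron it]]]] [PP [P near] [NP [Pron she]]]]]]]
The trees differ in how a recursive rule is bracketed over the same span.

9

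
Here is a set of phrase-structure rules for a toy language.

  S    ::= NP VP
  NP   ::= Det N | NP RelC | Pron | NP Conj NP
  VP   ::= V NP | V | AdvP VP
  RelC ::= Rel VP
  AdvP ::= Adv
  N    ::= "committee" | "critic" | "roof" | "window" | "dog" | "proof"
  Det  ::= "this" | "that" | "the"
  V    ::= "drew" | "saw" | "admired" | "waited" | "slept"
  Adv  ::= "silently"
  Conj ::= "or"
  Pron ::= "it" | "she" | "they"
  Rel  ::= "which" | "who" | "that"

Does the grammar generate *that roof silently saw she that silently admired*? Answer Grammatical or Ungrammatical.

S
  NP
    Det: that
    N: roof
  VP
    AdvP
      Adv: silently
    VP
      V: saw
      NP
        NP
          Pron: she
        RelC
          Rel: that
          VP
            AdvP
              Adv: silently
            VP
              V: admired
The bracketing above is licensed at every node by one of the given productions, with S at the root.

Grammatical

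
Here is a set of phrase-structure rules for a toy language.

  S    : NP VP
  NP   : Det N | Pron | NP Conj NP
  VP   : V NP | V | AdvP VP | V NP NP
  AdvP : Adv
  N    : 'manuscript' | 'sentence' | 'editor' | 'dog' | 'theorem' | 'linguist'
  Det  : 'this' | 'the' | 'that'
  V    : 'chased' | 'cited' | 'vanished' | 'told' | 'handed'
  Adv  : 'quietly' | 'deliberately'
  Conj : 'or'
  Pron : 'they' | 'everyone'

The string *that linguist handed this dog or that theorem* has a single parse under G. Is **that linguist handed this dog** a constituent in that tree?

[S [NP [Det that] [N linguist]] [VP [V handed] [NP [NP [Det this] [N dog]] [Conj or] [NP [Det that] [N theorem]]]]]
The smallest constituent containing 'that linguist handed this dog' is the S spanning 'that linguist handed this dog or that theorem'; no single node in the tree dominates exactly the given words.

No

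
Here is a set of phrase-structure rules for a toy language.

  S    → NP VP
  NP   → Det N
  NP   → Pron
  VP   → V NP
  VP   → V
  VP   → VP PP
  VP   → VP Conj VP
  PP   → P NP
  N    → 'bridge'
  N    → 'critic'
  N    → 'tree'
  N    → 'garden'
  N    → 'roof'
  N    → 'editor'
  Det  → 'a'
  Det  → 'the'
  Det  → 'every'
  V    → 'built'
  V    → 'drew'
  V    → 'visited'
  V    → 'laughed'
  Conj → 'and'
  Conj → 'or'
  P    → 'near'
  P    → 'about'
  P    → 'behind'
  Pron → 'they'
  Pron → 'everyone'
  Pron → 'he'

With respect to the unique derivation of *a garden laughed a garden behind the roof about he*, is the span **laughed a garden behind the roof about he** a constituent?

Yes

[S [NP [Det a] [N garden]] [VP [VP [VP [V laughed] [NP [Det a] [N garden]]] [PP [P behind] [NP [Det the] [N roof]]]] [PP [P about] [NP [Pron he]]]]]
The words 'laughed a garden behind the roof about he' are exhaustively dominated by a single VP node (built by VP → VP PP), so they form a constituent.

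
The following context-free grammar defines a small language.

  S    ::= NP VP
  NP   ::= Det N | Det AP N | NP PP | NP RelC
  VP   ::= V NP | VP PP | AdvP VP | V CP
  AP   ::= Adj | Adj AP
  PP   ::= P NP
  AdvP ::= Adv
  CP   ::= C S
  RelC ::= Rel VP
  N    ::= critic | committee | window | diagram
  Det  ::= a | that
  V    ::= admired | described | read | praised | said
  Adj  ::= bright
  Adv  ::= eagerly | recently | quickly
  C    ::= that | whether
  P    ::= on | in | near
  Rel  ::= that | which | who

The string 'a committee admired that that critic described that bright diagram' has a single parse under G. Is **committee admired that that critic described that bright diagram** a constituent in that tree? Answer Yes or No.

No

[S [NP [Det a] [N committee]] [VP [V admired] [CP [C that] [S [NP [Det that] [N critic]] [VP [V described] [NP [Det that] [AP [Adj bright]] [N diagram]]]]]]]
The smallest constituent containing 'committee admired that that critic described that bright diagram' is the S spanning 'a committee admired that that critic described that bright diagram'; no single node in the tree dominates exactly the given words.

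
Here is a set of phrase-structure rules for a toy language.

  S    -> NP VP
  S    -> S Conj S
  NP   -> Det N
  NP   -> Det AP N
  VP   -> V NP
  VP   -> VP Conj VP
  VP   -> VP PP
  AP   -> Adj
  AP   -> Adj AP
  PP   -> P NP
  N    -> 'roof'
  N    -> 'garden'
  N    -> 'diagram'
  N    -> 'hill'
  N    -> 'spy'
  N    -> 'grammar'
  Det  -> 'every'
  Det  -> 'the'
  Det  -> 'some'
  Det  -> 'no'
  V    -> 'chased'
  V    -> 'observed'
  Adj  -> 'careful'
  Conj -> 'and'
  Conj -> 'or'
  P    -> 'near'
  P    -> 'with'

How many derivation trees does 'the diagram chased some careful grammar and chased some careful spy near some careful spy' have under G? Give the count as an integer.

2

The two bracketings:
[S [NP [Det the] [N diagram]] [VP [VP [V chased] [NP [Det some] [AP [Adj careful]] [N grammar]]] [Conj and] [VP [VP [V chased] [NP [Det some] [AP [Adj careful]] [N spy]]] [PP [P near] [NP [Det some] [AP [Adj careful]] [N spy]]]]]]
[S [NP [Det the] [N diagram]] [VP [VP [VP [V chased] [NP [Det some] [AP [Adj careful]] [N grammar]]] [Conj and] [VP [V chased] [NP [Det some] [AP [Adj careful]] [N spy]]]] [PP [P near] [NP [Det some] [AP [Adj careful]] [N spy]]]]]
The trees differ in how a recursive rule is bracketed over the same span.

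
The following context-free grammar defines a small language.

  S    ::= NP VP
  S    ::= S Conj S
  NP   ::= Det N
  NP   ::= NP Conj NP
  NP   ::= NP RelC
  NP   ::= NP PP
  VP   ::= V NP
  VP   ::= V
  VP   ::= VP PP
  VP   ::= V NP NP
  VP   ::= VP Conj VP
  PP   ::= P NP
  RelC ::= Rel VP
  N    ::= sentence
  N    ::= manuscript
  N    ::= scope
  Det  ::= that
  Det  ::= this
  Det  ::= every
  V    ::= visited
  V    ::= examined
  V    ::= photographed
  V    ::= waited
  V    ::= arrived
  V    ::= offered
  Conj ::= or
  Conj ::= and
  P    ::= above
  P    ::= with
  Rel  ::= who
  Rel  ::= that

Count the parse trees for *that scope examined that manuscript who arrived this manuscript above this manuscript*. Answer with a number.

6

Two of the 6 distinct bracketings:
[S [NP [Det that] [N scope]] [VP [V examined] [NP [NP [Det that] [N manuscript]] [RelC [Rel who] [VP [V arrived] [NP [NP [Det this] [N manuscript]] [PP [P above] [NP [Det this] [N manuscript]]]]]]]]]
[S [NP [Det that] [N scope]] [VP [V examined] [NP [NP [Det that] [N manuscript]] [RelC [Rel who] [VP [VP [V arrived] [NP [Det this] [N manuscript]]] [PP [P above] [NP [Det this] [N manuscript]]]]]]]]
The difference turns on whether NP → NP PP is used at the relevant span, versus an alternative expansion of NP.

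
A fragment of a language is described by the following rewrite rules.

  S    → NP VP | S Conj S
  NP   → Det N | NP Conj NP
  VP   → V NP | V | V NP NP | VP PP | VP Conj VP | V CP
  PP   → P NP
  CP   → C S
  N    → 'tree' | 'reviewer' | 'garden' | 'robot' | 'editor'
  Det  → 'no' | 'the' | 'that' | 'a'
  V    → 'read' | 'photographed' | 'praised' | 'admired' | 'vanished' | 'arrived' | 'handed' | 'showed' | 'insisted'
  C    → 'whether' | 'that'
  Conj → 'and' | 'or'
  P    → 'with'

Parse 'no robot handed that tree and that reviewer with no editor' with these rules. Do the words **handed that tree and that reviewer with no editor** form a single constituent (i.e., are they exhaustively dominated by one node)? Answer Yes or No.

[S [NP [Det no] [N robot]] [VP [VP [V handed] [NP [NP [Det that] [N tree]] [Conj and] [NP [Det that] [N reviewer]]]] [PP [P with] [NP [Det no] [N editor]]]]]
The words 'handed that tree and that reviewer with no editor' are exhaustively dominated by a single VP node (built by VP → VP PP), so they form a constituent.

Yes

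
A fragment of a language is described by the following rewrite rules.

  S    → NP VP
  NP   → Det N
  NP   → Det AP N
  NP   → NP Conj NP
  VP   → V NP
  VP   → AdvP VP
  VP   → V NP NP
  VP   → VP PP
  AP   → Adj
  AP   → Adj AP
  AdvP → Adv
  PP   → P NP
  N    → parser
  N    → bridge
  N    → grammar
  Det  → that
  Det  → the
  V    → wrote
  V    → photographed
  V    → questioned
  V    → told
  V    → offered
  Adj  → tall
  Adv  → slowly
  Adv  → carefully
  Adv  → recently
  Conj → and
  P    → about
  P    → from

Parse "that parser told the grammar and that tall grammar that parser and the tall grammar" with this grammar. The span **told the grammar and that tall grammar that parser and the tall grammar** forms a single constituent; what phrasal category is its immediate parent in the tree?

S

S
  NP
    Det: that
    N: parser
  VP
    V: told
    NP
      NP
        Det: the
        N: grammar
      Conj: and
      NP
        Det: that
        AP
          Adj: tall
        N: grammar
    NP
      NP
        Det: that
        N: parser
      Conj: and
      NP
        Det: the
        AP
          Adj: tall
        N: grammar
The span 'told the grammar and that tall grammar that parser and the tall grammar' is the VP node built by VP → V NP NP.
Its mother is the S built by S → NP VP.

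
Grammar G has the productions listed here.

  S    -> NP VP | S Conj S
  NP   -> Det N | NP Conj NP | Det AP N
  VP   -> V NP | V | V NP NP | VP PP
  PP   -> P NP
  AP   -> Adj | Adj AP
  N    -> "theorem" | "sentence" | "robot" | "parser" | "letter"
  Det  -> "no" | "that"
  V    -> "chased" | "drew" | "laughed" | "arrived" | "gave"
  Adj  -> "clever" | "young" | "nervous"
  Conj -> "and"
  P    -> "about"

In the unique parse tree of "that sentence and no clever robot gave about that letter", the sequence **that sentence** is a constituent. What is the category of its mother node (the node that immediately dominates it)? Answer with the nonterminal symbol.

[S [NP [NP [Det that] [N sentence]] [Conj and] [NP [Det no] [AP [Adj clever]] [N robot]]] [VP [VP [V gave]] [PP [P about] [NP [Det that] [N letter]]]]]
The span 'that sentence' is the NP node built by NP → Det N.
Its mother is the NP built by NP → NP Conj NP.

NP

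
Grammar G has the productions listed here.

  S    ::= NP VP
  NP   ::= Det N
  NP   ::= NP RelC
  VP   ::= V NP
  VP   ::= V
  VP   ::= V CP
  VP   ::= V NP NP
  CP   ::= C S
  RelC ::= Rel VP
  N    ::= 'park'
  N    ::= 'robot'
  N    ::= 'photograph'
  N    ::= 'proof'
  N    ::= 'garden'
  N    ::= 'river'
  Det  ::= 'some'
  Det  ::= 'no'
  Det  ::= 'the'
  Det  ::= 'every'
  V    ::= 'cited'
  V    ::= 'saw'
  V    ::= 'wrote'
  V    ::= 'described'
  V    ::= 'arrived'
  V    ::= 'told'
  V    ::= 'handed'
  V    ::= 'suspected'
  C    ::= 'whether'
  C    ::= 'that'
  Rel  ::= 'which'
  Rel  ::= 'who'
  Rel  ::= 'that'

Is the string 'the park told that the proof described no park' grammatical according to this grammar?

Grammatical

[S [NP [Det the] [N park]] [VP [V told] [CP [C that] [S [NP [Det the] [N proof]] [VP [V described] [NP [Det no] [N park]]]]]]]
Each bracket corresponds to one application of a listed rule, so the string is derivable from S.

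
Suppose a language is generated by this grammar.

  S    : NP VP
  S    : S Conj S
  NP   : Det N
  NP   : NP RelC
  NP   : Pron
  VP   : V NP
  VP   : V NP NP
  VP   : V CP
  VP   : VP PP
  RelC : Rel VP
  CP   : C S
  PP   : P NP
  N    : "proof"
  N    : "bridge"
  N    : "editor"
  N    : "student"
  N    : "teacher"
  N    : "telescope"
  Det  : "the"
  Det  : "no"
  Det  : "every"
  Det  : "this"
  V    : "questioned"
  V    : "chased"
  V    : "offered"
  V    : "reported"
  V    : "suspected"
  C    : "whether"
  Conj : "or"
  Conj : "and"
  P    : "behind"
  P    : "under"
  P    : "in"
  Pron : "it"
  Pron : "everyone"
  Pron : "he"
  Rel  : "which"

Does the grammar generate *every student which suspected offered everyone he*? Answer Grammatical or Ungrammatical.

A V word can never sit immediately before a V word in any string this grammar generates, so the substring 'suspected offered' rules out a derivation.

Ungrammatical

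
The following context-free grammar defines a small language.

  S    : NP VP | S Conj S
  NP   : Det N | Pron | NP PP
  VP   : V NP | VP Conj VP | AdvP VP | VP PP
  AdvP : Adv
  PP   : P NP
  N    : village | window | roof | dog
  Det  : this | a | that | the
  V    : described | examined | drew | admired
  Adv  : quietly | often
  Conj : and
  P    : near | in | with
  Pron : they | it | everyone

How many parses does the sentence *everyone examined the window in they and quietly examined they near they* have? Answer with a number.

8

Two of the 8 distinct bracketings:
[S [NP [Pron everyone]] [VP [VP [V examined] [NP [NP [Det the] [N window]] [PP [P in] [NP [Pron they]]]]] [Conj and] [VP [AdvP [Adv quietly]] [VP [V examined] [NP [NP [Pron they]] [PP [P near] [NP [Pron they]]]]]]]]
[S [NP [Pron everyone]] [VP [VP [V examined] [NP [NP [Det the] [N window]] [PP [P in] [NP [Pron they]]]]] [Conj and] [VP [AdvP [Adv quietly]] [VP [VP [V examined] [NP [Pron they]]] [PP [P near] [NP [Pron they]]]]]]]
The difference turns on whether VP → VP PP is used at the relevant span, versus an alternative expansion of VP.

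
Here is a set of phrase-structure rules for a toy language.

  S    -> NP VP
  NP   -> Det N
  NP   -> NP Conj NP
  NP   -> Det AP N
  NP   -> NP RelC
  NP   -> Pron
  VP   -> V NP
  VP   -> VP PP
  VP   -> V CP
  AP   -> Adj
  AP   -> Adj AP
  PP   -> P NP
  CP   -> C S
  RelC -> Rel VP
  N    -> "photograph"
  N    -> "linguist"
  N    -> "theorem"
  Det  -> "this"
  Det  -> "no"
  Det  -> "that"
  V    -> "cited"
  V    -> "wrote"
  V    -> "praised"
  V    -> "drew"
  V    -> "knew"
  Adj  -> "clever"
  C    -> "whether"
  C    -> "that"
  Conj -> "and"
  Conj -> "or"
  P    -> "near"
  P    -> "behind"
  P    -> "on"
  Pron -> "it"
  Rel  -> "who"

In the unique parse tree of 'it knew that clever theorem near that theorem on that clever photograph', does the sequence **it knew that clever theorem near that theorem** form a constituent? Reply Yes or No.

[S [NP [Pron it]] [VP [VP [VP [V knew] [NP [Det that] [AP [Adj clever]] [N theorem]]] [PP [P near] [NP [Det that] [N theorem]]]] [PP [P on] [NP [Det that] [AP [Adj clever]] [N photograph]]]]]
The smallest constituent containing 'it knew that clever theorem near that theorem' is the S spanning 'it knew that clever theorem near that theorem on that clever photograph'; no single node in the tree dominates exactly the given words.

No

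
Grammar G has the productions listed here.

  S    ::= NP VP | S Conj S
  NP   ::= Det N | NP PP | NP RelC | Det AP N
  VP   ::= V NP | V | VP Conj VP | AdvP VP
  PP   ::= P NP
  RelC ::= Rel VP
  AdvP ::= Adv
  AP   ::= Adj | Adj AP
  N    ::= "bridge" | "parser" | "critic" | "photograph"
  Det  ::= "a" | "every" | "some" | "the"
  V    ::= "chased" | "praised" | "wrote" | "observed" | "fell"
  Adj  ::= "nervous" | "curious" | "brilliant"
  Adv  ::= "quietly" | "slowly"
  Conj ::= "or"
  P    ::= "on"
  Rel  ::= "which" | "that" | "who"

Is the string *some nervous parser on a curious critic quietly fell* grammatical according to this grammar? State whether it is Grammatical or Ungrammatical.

Grammatical

S
  NP
    NP
      Det: some
      AP
        Adj: nervous
      N: parser
    PP
      P: on
      NP
        Det: a
        AP
          Adj: curious
        N: critic
  VP
    AdvP
      Adv: quietly
    VP
      V: fell
The bracketing above is licensed at every node by one of the given productions, with S at the root.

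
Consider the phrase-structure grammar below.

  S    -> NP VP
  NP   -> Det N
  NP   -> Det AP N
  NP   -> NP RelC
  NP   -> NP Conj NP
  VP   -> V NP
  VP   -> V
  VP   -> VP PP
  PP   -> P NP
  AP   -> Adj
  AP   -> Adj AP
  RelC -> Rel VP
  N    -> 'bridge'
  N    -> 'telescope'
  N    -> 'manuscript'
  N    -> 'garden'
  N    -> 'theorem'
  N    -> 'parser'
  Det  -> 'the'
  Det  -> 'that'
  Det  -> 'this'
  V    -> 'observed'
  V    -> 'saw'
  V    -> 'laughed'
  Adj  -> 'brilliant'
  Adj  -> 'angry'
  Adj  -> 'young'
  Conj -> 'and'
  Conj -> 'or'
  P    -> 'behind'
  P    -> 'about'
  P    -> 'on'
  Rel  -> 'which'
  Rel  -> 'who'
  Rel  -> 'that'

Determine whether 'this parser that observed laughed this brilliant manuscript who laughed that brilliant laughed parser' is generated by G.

Ungrammatical

An Adj word can never sit immediately before a V word in any string this grammar generates, so the substring 'brilliant laughed' rules out a derivation.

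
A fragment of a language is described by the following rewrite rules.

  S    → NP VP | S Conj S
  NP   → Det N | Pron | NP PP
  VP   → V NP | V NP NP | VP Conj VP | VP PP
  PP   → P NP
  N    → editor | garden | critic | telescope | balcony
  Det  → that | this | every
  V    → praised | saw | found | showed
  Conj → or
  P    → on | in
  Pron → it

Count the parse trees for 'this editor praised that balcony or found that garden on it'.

Two of the 3 distinct bracketings:
[S [NP [Det this] [N editor]] [VP [VP [V praised] [NP [Det that] [N balcony]]] [Conj or] [VP [V found] [NP [NP [Det that] [N garden]] [PP [P on] [NP [Pron it]]]]]]]
[S [NP [Det this] [N editor]] [VP [VP [V praised] [NP [Det that] [N balcony]]] [Conj or] [VP [VP [V found] [NP [Det that] [N garden]]] [PP [P on] [NP [Pron it]]]]]]
The difference turns on whether NP → NP PP is used at the relevant span, versus an alternative expansion of NP.

3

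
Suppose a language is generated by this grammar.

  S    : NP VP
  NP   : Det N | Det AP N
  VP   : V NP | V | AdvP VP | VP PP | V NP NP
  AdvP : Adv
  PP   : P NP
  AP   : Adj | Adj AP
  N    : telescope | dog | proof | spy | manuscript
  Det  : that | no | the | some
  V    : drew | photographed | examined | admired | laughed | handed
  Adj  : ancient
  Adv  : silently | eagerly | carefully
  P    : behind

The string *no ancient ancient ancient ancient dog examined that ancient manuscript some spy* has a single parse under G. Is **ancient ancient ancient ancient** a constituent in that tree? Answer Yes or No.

Yes

[S [NP [Det no] [AP [Adj ancient] [AP [Adj ancient] [AP [Adj ancient] [AP [Adj ancient]]]]] [N dog]] [VP [V examined] [NP [Det that] [AP [Adj ancient]] [N manuscript]] [NP [Det some] [N spy]]]]
The words 'ancient ancient ancient ancient' are exhaustively dominated by a single AP node (built by AP → Adj AP), so they form a constituent.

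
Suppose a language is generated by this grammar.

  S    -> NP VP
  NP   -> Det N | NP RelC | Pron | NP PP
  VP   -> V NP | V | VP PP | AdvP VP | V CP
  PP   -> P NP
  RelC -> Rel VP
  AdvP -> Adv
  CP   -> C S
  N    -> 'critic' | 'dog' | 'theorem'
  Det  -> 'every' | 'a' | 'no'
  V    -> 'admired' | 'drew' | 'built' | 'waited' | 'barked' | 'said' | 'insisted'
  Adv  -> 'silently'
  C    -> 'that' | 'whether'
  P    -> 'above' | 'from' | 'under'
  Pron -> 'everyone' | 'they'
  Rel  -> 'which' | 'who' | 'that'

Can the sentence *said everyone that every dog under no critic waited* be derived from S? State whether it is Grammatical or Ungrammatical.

Ungrammatical

For S → NP VP, no prefix of the string parses as an NP.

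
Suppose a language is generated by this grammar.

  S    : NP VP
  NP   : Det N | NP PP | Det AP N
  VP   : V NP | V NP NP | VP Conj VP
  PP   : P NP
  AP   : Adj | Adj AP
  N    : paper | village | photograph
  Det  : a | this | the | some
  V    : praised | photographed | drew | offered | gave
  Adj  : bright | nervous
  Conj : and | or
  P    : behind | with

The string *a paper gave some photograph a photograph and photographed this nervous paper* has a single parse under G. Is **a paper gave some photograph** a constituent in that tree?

No

[S [NP [Det a] [N paper]] [VP [VP [V gave] [NP [Det some] [N photograph]] [NP [Det a] [N photograph]]] [Conj and] [VP [V photographed] [NP [Det this] [AP [Adj nervous]] [N paper]]]]]
The smallest constituent containing 'a paper gave some photograph' is the S spanning 'a paper gave some photograph a photograph and photographed this nervous paper'; no single node in the tree dominates exactly the given words.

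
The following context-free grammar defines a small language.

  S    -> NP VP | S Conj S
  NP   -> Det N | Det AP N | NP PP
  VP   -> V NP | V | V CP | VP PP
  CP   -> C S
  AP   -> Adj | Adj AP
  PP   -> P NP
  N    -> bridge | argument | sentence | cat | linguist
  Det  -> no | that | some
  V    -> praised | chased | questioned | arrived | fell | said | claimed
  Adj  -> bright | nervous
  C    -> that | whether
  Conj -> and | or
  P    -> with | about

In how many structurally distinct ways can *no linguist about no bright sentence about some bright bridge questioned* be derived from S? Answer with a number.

2

The two bracketings:
[S [NP [NP [Det no] [N linguist]] [PP [P about] [NP [NP [Det no] [AP [Adj bright]] [N sentence]] [PP [P about] [NP [Det some] [AP [Adj bright]] [N bridge]]]]]] [VP [V questioned]]]
[S [NP [NP [NP [Det no] [N linguist]] [PP [P about] [NP [Det no] [AP [Adj bright]] [N sentence]]]] [PP [P about] [NP [Det some] [AP [Adj bright]] [N bridge]]]] [VP [V questioned]]]
The trees differ in how a recursive rule is bracketed over the same span.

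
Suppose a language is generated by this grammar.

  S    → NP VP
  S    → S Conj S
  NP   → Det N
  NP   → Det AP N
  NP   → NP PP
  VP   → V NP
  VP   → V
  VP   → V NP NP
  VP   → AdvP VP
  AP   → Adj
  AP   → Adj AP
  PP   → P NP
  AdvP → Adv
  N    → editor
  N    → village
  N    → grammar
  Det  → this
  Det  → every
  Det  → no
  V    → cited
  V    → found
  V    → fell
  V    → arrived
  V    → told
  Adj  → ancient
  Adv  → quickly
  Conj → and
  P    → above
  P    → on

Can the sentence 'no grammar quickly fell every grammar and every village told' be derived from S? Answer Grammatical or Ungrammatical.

Grammatical

S
  S
    NP
      Det: no
      N: grammar
    VP
      AdvP
        Adv: quickly
      VP
        V: fell
        NP
          Det: every
          N: grammar
  Conj: and
  S
    NP
      Det: every
      N: village
    VP
      V: told
The bracketing above is licensed at every node by one of the given productions, with S at the root.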